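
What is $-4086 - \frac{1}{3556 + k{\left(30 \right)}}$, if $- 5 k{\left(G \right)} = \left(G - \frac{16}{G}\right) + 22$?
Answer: $- \frac{1086581883}{265928} \approx -4086.0$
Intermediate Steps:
$k{\left(G \right)} = - \frac{22}{5} - \frac{G}{5} + \frac{16}{5 G}$ ($k{\left(G \right)} = - \frac{\left(G - \frac{16}{G}\right) + 22}{5} = - \frac{22 + G - \frac{16}{G}}{5} = - \frac{22}{5} - \frac{G}{5} + \frac{16}{5 G}$)
$-4086 - \frac{1}{3556 + k{\left(30 \right)}} = -4086 - \frac{1}{3556 + \frac{16 - 30 \left(22 + 30\right)}{5 \cdot 30}} = -4086 - \frac{1}{3556 + \frac{1}{5} \cdot \frac{1}{30} \left(16 - 30 \cdot 52\right)} = -4086 - \frac{1}{3556 + \frac{1}{5} \cdot \frac{1}{30} \left(16 - 1560\right)} = -4086 - \frac{1}{3556 + \frac{1}{5} \cdot \frac{1}{30} \left(-1544\right)} = -4086 - \frac{1}{3556 - \frac{772}{75}} = -4086 - \frac{1}{\frac{265928}{75}} = -4086 - \frac{75}{265928} = - \frac{1086581883}{265928}$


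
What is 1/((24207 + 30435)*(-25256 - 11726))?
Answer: -1/2020770444 ≈ -4.9486e-10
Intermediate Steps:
1/((24207 + 30435)*(-25256 - 11726)) = 1/(54642*(-36982)) = 1/(-2020770444) = -1/2020770444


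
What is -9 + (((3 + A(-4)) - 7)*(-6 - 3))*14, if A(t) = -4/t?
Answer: 369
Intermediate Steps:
-9 + (((3 + A(-4)) - 7)*(-6 - 3))*14 = -9 + (((3 - 4/(-4)) - 7)*(-6 - 3))*14 = -9 + (((3 - 4*(-¼)) - 7)*(-9))*14 = -9 + (((3 + 1) - 7)*(-9))*14 = -9 + ((4 - 7)*(-9))*14 = -9 - 3*(-9)*14 = -9 + 27*14 = -9 + 378 = 369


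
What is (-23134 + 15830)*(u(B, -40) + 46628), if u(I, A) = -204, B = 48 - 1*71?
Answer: -339080896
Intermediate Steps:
B = -23 (B = 48 - 71 = -23)
(-23134 + 15830)*(u(B, -40) + 46628) = (-23134 + 15830)*(-204 + 46628) = -7304*46424 = -339080896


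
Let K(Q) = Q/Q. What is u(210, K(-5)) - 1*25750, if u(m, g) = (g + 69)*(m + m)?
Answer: 3650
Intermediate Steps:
K(Q) = 1
u(m, g) = 2*m*(69 + g) (u(m, g) = (69 + g)*(2*m) = 2*m*(69 + g))
u(210, K(-5)) - 1*25750 = 2*210*(69 + 1) - 1*25750 = 2*210*70 - 25750 = 29400 - 25750 = 3650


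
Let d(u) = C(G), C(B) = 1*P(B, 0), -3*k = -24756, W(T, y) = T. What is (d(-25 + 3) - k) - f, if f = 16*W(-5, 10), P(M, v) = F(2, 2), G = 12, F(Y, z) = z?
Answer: -8170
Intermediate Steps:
k = 8252 (k = -⅓*(-24756) = 8252)
P(M, v) = 2
C(B) = 2 (C(B) = 1*2 = 2)
d(u) = 2
f = -80 (f = 16*(-5) = -80)
(d(-25 + 3) - k) - f = (2 - 1*8252) - 1*(-80) = (2 - 8252) + 80 = -8250 + 80 = -8170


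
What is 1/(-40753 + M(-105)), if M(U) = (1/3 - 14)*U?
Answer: -1/39318 ≈ -2.5434e-5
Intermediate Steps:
M(U) = -41*U/3 (M(U) = (1*(⅓) - 14)*U = (⅓ - 14)*U = -41*U/3)
1/(-40753 + M(-105)) = 1/(-40753 - 41/3*(-105)) = 1/(-40753 + 1435) = 1/(-39318) = -1/39318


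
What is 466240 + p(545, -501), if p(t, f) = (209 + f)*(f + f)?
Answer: 758824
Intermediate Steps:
p(t, f) = 2*f*(209 + f) (p(t, f) = (209 + f)*(2*f) = 2*f*(209 + f))
466240 + p(545, -501) = 466240 + 2*(-501)*(209 - 501) = 466240 + 2*(-501)*(-292) = 466240 + 292584 = 758824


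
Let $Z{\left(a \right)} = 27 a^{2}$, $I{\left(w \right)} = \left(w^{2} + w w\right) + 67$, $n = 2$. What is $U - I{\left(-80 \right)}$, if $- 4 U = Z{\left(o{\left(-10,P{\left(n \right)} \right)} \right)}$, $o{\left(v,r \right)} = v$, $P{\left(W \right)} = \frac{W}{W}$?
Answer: $-13542$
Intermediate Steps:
$I{\left(w \right)} = 67 + 2 w^{2}$ ($I{\left(w \right)} = \left(w^{2} + w^{2}\right) + 67 = 2 w^{2} + 67 = 67 + 2 w^{2}$)
$P{\left(W \right)} = 1$
$U = -675$ ($U = - \frac{27 \left(-10\right)^{2}}{4} = - \frac{27 \cdot 100}{4} = \left(- \frac{1}{4}\right) 2700 = -675$)
$U - I{\left(-80 \right)} = -675 - \left(67 + 2 \left(-80\right)^{2}\right) = -675 - \left(67 + 2 \cdot 6400\right) = -675 - \left(67 + 12800\right) = -675 - 12867 = -13542$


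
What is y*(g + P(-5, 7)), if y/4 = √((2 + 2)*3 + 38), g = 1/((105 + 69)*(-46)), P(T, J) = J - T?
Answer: 480235*√2/2001 ≈ 339.41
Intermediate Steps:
g = -1/8004 (g = -1/46/174 = (1/174)*(-1/46) = -1/8004 ≈ -0.00012494)
y = 20*√2 (y = 4*√((2 + 2)*3 + 38) = 4*√(4*3 + 38) = 4*√(12 + 38) = 4*√50 = 4*(5*√2) = 20*√2 ≈ 28.284)
y*(g + P(-5, 7)) = (20*√2)*(-1/8004 + (7 - 1*(-5))) = (20*√2)*(-1/8004 + (7 + 5)) = (20*√2)*(-1/8004 + 12) = (20*√2)*(96047/8004) = 480235*√2/2001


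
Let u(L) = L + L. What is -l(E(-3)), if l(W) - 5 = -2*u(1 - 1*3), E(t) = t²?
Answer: -13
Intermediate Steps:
u(L) = 2*L
l(W) = 13 (l(W) = 5 - 4*(1 - 1*3) = 5 - 4*(1 - 3) = 5 - 4*(-2) = 5 - 2*(-4) = 5 + 8 = 13)
-l(E(-3)) = -1*13 = -13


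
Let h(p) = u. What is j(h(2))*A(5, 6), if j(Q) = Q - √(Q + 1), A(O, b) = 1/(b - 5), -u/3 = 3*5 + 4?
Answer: -57 - 2*I*√14 ≈ -57.0 - 7.4833*I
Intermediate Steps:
u = -57 (u = -3*(3*5 + 4) = -3*(15 + 4) = -3*19 = -57)
A(O, b) = 1/(-5 + b)
h(p) = -57
j(Q) = Q - √(1 + Q)
j(h(2))*A(5, 6) = (-57 - √(1 - 57))/(-5 + 6) = (-57 - √(-56))/1 = (-57 - 2*I*√14)*1 = -57 - 2*I*√14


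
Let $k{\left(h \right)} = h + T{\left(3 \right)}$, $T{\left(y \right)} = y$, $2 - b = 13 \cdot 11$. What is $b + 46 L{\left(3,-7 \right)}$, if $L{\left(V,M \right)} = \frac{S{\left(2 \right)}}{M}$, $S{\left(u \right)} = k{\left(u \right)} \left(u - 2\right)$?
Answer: $-141$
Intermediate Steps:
$b = -141$ ($b = 2 - 13 \cdot 11 = 2 - 143 = -141$)
$k{\left(h \right)} = 3 + h$ ($k{\left(h \right)} = h + 3 = 3 + h$)
$S{\left(u \right)} = \left(-2 + u\right) \left(3 + u\right)$ ($S{\left(u \right)} = \left(3 + u\right) \left(u - 2\right) = \left(3 + u\right) \left(-2 + u\right) = \left(-2 + u\right) \left(3 + u\right)$)
$L{\left(V,M \right)} = 0$ ($L{\left(V,M \right)} = \frac{\left(-2 + 2\right) \left(3 + 2\right)}{M} = \frac{0 \cdot 5}{M} = \frac{0}{M} = 0$)
$b + 46 L{\left(3,-7 \right)} = -141 + 46 \cdot 0 = -141 + 0 = -141$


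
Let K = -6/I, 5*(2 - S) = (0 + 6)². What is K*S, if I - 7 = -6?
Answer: 156/5 ≈ 31.200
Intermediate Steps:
I = 1 (I = 7 - 6 = 1)
S = -26/5 (S = 2 - (0 + 6)²/5 = 2 - ⅕*6² = 2 - ⅕*36 = 2 - 36/5 = -26/5 ≈ -5.2000)
K = -6 (K = -6/1 = -6*1 = -6)
K*S = -6*(-26/5) = 156/5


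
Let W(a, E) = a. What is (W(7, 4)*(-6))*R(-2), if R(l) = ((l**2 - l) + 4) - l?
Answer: -504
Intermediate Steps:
R(l) = 4 + l**2 - 2*l (R(l) = (4 + l**2 - l) - l = 4 + l**2 - 2*l)
(W(7, 4)*(-6))*R(-2) = (7*(-6))*(4 + (-2)**2 - 2*(-2)) = -42*(4 + 4 + 4) = -42*12 = -504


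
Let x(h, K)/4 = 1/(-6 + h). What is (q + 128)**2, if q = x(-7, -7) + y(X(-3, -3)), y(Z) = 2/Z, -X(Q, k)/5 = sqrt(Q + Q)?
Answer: 206669662/12675 + 664*I*sqrt(6)/39 ≈ 16305.0 + 41.704*I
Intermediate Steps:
x(h, K) = 4/(-6 + h)
X(Q, k) = -5*sqrt(2)*sqrt(Q) (X(Q, k) = -5*sqrt(Q + Q) = -5*sqrt(2)*sqrt(Q))
q = -4/13 + I*sqrt(6)/15 (q = 4/(-6 - 7) + 2/((-5*sqrt(2)*sqrt(-3))) = 4/(-13) + 2/((-5*sqrt(2)*I*sqrt(3))) = 4*(-1/13) + 2/((-5*I*sqrt(6))) = -4/13 + 2*(I*sqrt(6)/30) = -4/13 + I*sqrt(6)/15 ≈ -0.30769 + 0.1633*I)
(q + 128)**2 = ((-4/13 + I*sqrt(6)/15) + 128)**2 = (1660/13 + I*sqrt(6)/15)**2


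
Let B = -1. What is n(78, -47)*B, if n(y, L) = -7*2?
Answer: 14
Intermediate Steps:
n(y, L) = -14
n(78, -47)*B = -14*(-1) = 14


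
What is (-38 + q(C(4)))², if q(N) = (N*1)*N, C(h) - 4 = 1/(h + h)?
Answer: 1803649/4096 ≈ 440.34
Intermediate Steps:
C(h) = 4 + 1/(2*h) (C(h) = 4 + 1/(h + h) = 4 + 1/(2*h))
q(N) = N² (q(N) = N*N = N²)
(-38 + q(C(4)))² = (-38 + (4 + (½)/4)²)² = (-38 + (4 + (½)*(¼))²)² = (-38 + (4 + ⅛)²)² = (-38 + (33/8)²)² = (-38 + 1089/64)² = (-1343/64)² = 1803649/4096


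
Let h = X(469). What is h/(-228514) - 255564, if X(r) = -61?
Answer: -58399951835/228514 ≈ -2.5556e+5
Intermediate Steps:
h = -61
h/(-228514) - 255564 = -61/(-228514) - 255564 = -61*(-1/228514) - 255564 = 61/228514 - 255564 = -58399951835/228514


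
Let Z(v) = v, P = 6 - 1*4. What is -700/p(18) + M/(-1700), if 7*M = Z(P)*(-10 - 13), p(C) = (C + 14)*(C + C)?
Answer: -517313/856800 ≈ -0.60377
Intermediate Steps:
P = 2 (P = 6 - 4 = 2)
p(C) = 2*C*(14 + C) (p(C) = (14 + C)*(2*C) = 2*C*(14 + C))
M = -46/7 (M = (2*(-10 - 13))/7 = (2*(-23))/7 = (1/7)*(-46) = -46/7 ≈ -6.5714)
-700/p(18) + M/(-1700) = -700*1/(36*(14 + 18)) - 46/7/(-1700) = -700/(2*18*32) - 46/7*(-1/1700) = -700/1152 + 23/5950 = -700*1/1152 + 23/5950 = -175/288 + 23/5950 = -517313/856800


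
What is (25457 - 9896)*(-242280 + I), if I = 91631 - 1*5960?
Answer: -2436992649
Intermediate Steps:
I = 85671 (I = 91631 - 5960 = 85671)
(25457 - 9896)*(-242280 + I) = (25457 - 9896)*(-242280 + 85671) = 15561*(-156609) = -2436992649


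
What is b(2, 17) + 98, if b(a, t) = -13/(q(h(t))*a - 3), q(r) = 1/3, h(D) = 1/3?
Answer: 725/7 ≈ 103.57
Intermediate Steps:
h(D) = ⅓
q(r) = ⅓
b(a, t) = -13/(-3 + a/3) (b(a, t) = -13/(a/3 - 3) = -13/(-3 + a/3))
b(2, 17) + 98 = -39/(-9 + 2) + 98 = -39/(-7) + 98 = -39*(-⅐) + 98 = 39/7 + 98 = 725/7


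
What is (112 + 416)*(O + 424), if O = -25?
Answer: 210672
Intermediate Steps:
(112 + 416)*(O + 424) = (112 + 416)*(-25 + 424) = 528*399 = 210672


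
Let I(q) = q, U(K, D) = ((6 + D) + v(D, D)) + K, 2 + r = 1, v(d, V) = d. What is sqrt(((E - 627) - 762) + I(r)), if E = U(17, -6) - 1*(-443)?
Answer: 6*I*sqrt(26) ≈ 30.594*I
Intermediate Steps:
r = -1 (r = -2 + 1 = -1)
U(K, D) = 6 + K + 2*D (U(K, D) = ((6 + D) + D) + K = (6 + 2*D) + K = 6 + K + 2*D)
E = 454 (E = (6 + 17 + 2*(-6)) - 1*(-443) = (6 + 17 - 12) + 443 = 11 + 443 = 454)
sqrt(((E - 627) - 762) + I(r)) = sqrt(((454 - 627) - 762) - 1) = sqrt((-173 - 762) - 1) = sqrt(-935 - 1) = sqrt(-936) = 6*I*sqrt(26)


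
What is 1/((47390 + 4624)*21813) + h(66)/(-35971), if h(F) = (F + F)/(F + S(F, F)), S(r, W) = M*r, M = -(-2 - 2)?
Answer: -2268982909/204060134459610 ≈ -1.1119e-5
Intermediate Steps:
M = 4 (M = -1*(-4) = 4)
S(r, W) = 4*r
h(F) = ⅖ (h(F) = (F + F)/(F + 4*F) = (2*F)/((5*F)) = (2*F)*(1/(5*F)) = ⅖)
1/((47390 + 4624)*21813) + h(66)/(-35971) = 1/((47390 + 4624)*21813) + (⅖)/(-35971) = (1/21813)/52014 + (⅖)*(-1/35971) = (1/52014)*(1/21813) - 2/179855 = 1/1134581382 - 2/179855 = -2268982909/204060134459610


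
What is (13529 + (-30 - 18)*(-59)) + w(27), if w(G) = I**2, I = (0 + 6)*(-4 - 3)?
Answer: 18125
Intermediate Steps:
I = -42 (I = 6*(-7) = -42)
w(G) = 1764 (w(G) = (-42)**2 = 1764)
(13529 + (-30 - 18)*(-59)) + w(27) = (13529 + (-30 - 18)*(-59)) + 1764 = (13529 - 48*(-59)) + 1764 = (13529 + 2832) + 1764 = 16361 + 1764 = 18125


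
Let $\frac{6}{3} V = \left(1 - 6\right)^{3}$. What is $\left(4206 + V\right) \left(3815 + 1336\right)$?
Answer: $\frac{42686337}{2} \approx 2.1343 \cdot 10^{7}$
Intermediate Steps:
$V = - \frac{125}{2}$ ($V = \frac{\left(1 - 6\right)^{3}}{2} = \frac{\left(-5\right)^{3}}{2} = \frac{1}{2} \left(-125\right) = - \frac{125}{2} \approx -62.5$)
$\left(4206 + V\right) \left(3815 + 1336\right) = \left(4206 - \frac{125}{2}\right) \left(3815 + 1336\right) = \frac{8287}{2} \cdot 5151 = \frac{42686337}{2}$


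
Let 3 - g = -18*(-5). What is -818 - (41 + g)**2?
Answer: -2934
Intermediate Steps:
g = -87 (g = 3 - (-18)*(-5) = 3 - 1*90 = 3 - 90 = -87)
-818 - (41 + g)**2 = -818 - (41 - 87)**2 = -818 - 1*(-46)**2 = -818 - 1*2116 = -818 - 2116 = -2934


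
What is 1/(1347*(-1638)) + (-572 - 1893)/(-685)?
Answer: 1087748161/302274882 ≈ 3.5985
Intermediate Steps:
1/(1347*(-1638)) + (-572 - 1893)/(-685) = (1/1347)*(-1/1638) - 2465*(-1/685) = -1/2206386 + 493/137 = 1087748161/302274882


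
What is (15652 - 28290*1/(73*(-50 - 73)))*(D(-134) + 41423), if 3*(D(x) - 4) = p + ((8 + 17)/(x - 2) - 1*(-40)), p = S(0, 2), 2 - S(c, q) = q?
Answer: 3220413384201/4964 ≈ 6.4875e+8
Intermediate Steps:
S(c, q) = 2 - q
p = 0 (p = 2 - 1*2 = 2 - 2 = 0)
D(x) = 52/3 + 25/(3*(-2 + x)) (D(x) = 4 + (0 + ((8 + 17)/(x - 2) - 1*(-40)))/3 = 4 + (0 + (25/(-2 + x) + 40))/3 = 4 + (0 + (40 + 25/(-2 + x)))/3 = 4 + (40 + 25/(-2 + x))/3 = 4 + (40/3 + 25/(3*(-2 + x))) = 52/3 + 25/(3*(-2 + x)))
(15652 - 28290*1/(73*(-50 - 73)))*(D(-134) + 41423) = (15652 - 28290*1/(73*(-50 - 73)))*((-79 + 52*(-134))/(3*(-2 - 134)) + 41423) = (15652 - 28290/(73*(-123)))*((1/3)*(-79 - 6968)/(-136) + 41423) = (15652 - 28290/(-8979))*((1/3)*(-1/136)*(-7047) + 41423) = (15652 - 28290*(-1/8979))*(2349/136 + 41423) = (15652 + 230/73)*(5635877/136) = (1142826/73)*(5635877/136) = 3220413384201/4964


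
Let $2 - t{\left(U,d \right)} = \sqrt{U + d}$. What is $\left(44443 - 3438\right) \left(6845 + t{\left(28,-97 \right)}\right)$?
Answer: $280761235 - 41005 i \sqrt{69} \approx 2.8076 \cdot 10^{8} - 3.4061 \cdot 10^{5} i$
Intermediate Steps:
$t{\left(U,d \right)} = 2 - \sqrt{U + d}$
$\left(44443 - 3438\right) \left(6845 + t{\left(28,-97 \right)}\right) = \left(44443 - 3438\right) \left(6845 + \left(2 - \sqrt{28 - 97}\right)\right) = 41005 \left(6845 + \left(2 - \sqrt{-69}\right)\right) = 41005 \left(6845 + \left(2 - i \sqrt{69}\right)\right) = 41005 \left(6847 - i \sqrt{69}\right) = 280761235 - 41005 i \sqrt{69}$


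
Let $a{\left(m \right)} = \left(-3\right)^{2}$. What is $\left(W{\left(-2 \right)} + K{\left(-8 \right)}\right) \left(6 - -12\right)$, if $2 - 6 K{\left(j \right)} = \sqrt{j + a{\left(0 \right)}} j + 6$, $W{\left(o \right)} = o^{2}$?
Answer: $84$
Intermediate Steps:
$a{\left(m \right)} = 9$
$K{\left(j \right)} = - \frac{2}{3} - \frac{j \sqrt{9 + j}}{6}$ ($K{\left(j \right)} = \frac{1}{3} - \frac{\sqrt{j + 9} j + 6}{6} = \frac{1}{3} - \frac{\sqrt{9 + j} j + 6}{6} = \frac{1}{3} - \frac{j \sqrt{9 + j} + 6}{6} = \frac{1}{3} - \frac{6 + j \sqrt{9 + j}}{6} = \frac{1}{3} - \left(1 + \frac{j \sqrt{9 + j}}{6}\right) = - \frac{2}{3} - \frac{j \sqrt{9 + j}}{6}$)
$\left(W{\left(-2 \right)} + K{\left(-8 \right)}\right) \left(6 - -12\right) = \left(\left(-2\right)^{2} - \left(\frac{2}{3} - \frac{4 \sqrt{9 - 8}}{3}\right)\right) \left(6 - -12\right) = \left(4 - \left(\frac{2}{3} - \frac{4 \sqrt{1}}{3}\right)\right) \left(6 + 12\right) = \left(4 - \left(\frac{2}{3} - \frac{4}{3}\right)\right) 18 = \left(4 + \left(- \frac{2}{3} + \frac{4}{3}\right)\right) 18 = \left(4 + \frac{2}{3}\right) 18 = \frac{14}{3} \cdot 18 = 84$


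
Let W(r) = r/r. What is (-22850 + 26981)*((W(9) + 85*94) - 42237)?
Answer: -141470226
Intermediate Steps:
W(r) = 1
(-22850 + 26981)*((W(9) + 85*94) - 42237) = (-22850 + 26981)*((1 + 85*94) - 42237) = 4131*((1 + 7990) - 42237) = 4131*(7991 - 42237) = 4131*(-34246) = -141470226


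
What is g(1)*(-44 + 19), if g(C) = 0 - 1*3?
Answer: 75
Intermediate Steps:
g(C) = -3 (g(C) = 0 - 3 = -3)
g(1)*(-44 + 19) = -3*(-44 + 19) = -3*(-25) = 75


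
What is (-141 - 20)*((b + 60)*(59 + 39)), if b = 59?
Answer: -1877582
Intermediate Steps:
(-141 - 20)*((b + 60)*(59 + 39)) = (-141 - 20)*((59 + 60)*(59 + 39)) = -19159*98 = -161*11662 = -1877582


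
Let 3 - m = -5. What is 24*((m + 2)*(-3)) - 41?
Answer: -761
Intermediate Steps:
m = 8 (m = 3 - 1*(-5) = 3 + 5 = 8)
24*((m + 2)*(-3)) - 41 = 24*((8 + 2)*(-3)) - 41 = 24*(10*(-3)) - 41 = 24*(-30) - 41 = -720 - 41 = -761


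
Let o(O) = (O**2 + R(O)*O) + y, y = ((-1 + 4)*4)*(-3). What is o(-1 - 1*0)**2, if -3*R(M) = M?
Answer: 11236/9 ≈ 1248.4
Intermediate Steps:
y = -36 (y = (3*4)*(-3) = 12*(-3) = -36)
R(M) = -M/3
o(O) = -36 + 2*O**2/3 (o(O) = (O**2 + (-O/3)*O) - 36 = (O**2 - O**2/3) - 36 = 2*O**2/3 - 36 = -36 + 2*O**2/3)
o(-1 - 1*0)**2 = (-36 + 2*(-1 - 1*0)**2/3)**2 = (-36 + 2*(-1 + 0)**2/3)**2 = (-36 + (2/3)*(-1)**2)**2 = (-36 + (2/3)*1)**2 = (-36 + 2/3)**2 = (-106/3)**2 = 11236/9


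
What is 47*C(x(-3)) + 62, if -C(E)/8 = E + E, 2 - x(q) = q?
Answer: -3698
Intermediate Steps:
x(q) = 2 - q
C(E) = -16*E (C(E) = -8*(E + E) = -16*E)
47*C(x(-3)) + 62 = 47*(-16*(2 - 1*(-3))) + 62 = 47*(-16*(2 + 3)) + 62 = 47*(-16*5) + 62 = 47*(-80) + 62 = -3760 + 62 = -3698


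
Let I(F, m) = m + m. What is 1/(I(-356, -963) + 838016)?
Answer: 1/836090 ≈ 1.1960e-6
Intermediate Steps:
I(F, m) = 2*m
1/(I(-356, -963) + 838016) = 1/(2*(-963) + 838016) = 1/(-1926 + 838016) = 1/836090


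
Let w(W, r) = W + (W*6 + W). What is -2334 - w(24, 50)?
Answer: -2526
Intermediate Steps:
w(W, r) = 8*W (w(W, r) = W + (6*W + W) = W + 7*W = 8*W)
-2334 - w(24, 50) = -2334 - 8*24 = -2334 - 1*192 = -2334 - 192 = -2526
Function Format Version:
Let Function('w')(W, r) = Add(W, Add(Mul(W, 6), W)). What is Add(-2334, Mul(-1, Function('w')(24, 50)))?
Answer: -2526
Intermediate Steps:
Function('w')(W, r) = Mul(8, W) (Function('w')(W, r) = Add(W, Add(Mul(6, W), W)) = Add(W, Mul(7, W)) = Mul(8, W))
Add(-2334, Mul(-1, Function('w')(24, 50))) = Add(-2334, Mul(-1, Mul(8, 24))) = Add(-2334, Mul(-1, 192)) = Add(-2334, -192) = -2526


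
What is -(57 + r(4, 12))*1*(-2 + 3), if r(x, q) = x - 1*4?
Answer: -57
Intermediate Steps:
r(x, q) = -4 + x (r(x, q) = x - 4 = -4 + x)
-(57 + r(4, 12))*1*(-2 + 3) = -(57 + (-4 + 4))*1*(-2 + 3) = -(57 + 0)*1*1 = -57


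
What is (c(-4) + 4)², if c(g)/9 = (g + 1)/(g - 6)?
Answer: 4489/100 ≈ 44.890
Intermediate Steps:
c(g) = 9*(1 + g)/(-6 + g) (c(g) = 9*((g + 1)/(g - 6)) = 9*((1 + g)/(-6 + g)) = 9*(1 + g)/(-6 + g))
(c(-4) + 4)² = (9*(1 - 4)/(-6 - 4) + 4)² = (9*(-3)/(-10) + 4)² = (9*(-⅒)*(-3) + 4)² = (27/10 + 4)² = (67/10)² = 4489/100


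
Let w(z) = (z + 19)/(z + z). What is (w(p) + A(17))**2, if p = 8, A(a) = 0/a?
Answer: 729/256 ≈ 2.8477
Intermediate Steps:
A(a) = 0
w(z) = (19 + z)/(2*z) (w(z) = (19 + z)/((2*z)) = (19 + z)*(1/(2*z)) = (19 + z)/(2*z))
(w(p) + A(17))**2 = ((1/2)*(19 + 8)/8 + 0)**2 = ((1/2)*(1/8)*27 + 0)**2 = (27/16 + 0)**2 = (27/16)**2 = 729/256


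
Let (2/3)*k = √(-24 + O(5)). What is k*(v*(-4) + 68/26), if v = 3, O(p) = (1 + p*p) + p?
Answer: -183*√7/13 ≈ -37.244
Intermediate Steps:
O(p) = 1 + p + p² (O(p) = (1 + p²) + p = 1 + p + p²)
k = 3*√7/2 (k = 3*√(-24 + (1 + 5 + 5²))/2 = 3*√(-24 + (1 + 5 + 25))/2 = 3*√(-24 + 31)/2 = 3*√7/2 ≈ 3.9686)
k*(v*(-4) + 68/26) = (3*√7/2)*(3*(-4) + 68/26) = (3*√7/2)*(-12 + 68*(1/26)) = (3*√7/2)*(-12 + 34/13) = (3*√7/2)*(-122/13) = -183*√7/13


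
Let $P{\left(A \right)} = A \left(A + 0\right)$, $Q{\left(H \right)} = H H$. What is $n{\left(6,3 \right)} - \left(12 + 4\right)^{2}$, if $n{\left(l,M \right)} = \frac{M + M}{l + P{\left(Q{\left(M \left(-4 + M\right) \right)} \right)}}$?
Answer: $- \frac{7422}{29} \approx -255.93$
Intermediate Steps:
$Q{\left(H \right)} = H^{2}$
$P{\left(A \right)} = A^{2}$ ($P{\left(A \right)} = A A = A^{2}$)
$n{\left(l,M \right)} = \frac{2 M}{l + M^{4} \left(-4 + M\right)^{4}}$ ($n{\left(l,M \right)} = \frac{M + M}{l + \left(\left(M \left(-4 + M\right)\right)^{2}\right)^{2}} = \frac{2 M}{l + \left(M^{2} \left(-4 + M\right)^{2}\right)^{2}} = \frac{2 M}{l + M^{4} \left(-4 + M\right)^{4}}$)
$n{\left(6,3 \right)} - \left(12 + 4\right)^{2} = 2 \cdot 3 \frac{1}{6 + 3^{4} \left(-4 + 3\right)^{4}} - \left(12 + 4\right)^{2} = 2 \cdot 3 \frac{1}{6 + 81 \left(-1\right)^{4}} - 16^{2} = 2 \cdot 3 \frac{1}{6 + 81 \cdot 1} - 256 = 2 \cdot 3 \frac{1}{6 + 81} - 256 = 2 \cdot 3 \cdot \frac{1}{87} - 256 = \frac{2}{29} - 256 = - \frac{7422}{29}$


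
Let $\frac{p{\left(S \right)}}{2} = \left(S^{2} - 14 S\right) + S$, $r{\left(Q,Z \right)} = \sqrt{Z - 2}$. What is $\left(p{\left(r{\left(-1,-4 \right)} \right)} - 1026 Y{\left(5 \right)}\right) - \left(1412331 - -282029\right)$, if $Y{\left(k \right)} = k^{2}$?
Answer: $-1720022 - 26 i \sqrt{6} \approx -1.72 \cdot 10^{6} - 63.687 i$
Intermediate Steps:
$r{\left(Q,Z \right)} = \sqrt{-2 + Z}$
$p{\left(S \right)} = - 26 S + 2 S^{2}$ ($p{\left(S \right)} = 2 \left(\left(S^{2} - 14 S\right) + S\right) = 2 \left(S^{2} - 13 S\right) = - 26 S + 2 S^{2}$)
$\left(p{\left(r{\left(-1,-4 \right)} \right)} - 1026 Y{\left(5 \right)}\right) - \left(1412331 - -282029\right) = \left(2 \sqrt{-2 - 4} \left(-13 + \sqrt{-2 - 4}\right) - 1026 \cdot 5^{2}\right) - \left(1412331 - -282029\right) = \left(2 \sqrt{-6} \left(-13 + \sqrt{-6}\right) - 25650\right) - \left(1412331 + 282029\right) = \left(2 i \sqrt{6} \left(-13 + i \sqrt{6}\right) - 25650\right) - 1694360 = \left(-25650 + 2 i \sqrt{6} \left(-13 + i \sqrt{6}\right)\right) - 1694360 = -1720010 + 2 i \sqrt{6} \left(-13 + i \sqrt{6}\right)$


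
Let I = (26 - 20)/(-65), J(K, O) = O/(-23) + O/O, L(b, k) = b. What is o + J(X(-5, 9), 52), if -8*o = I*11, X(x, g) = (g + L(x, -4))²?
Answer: -6781/5980 ≈ -1.1339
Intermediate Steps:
X(x, g) = (g + x)²
J(K, O) = 1 - O/23 (J(K, O) = O*(-1/23) + 1 = -O/23 + 1 = 1 - O/23)
I = -6/65 (I = 6*(-1/65) = -6/65 ≈ -0.092308)
o = 33/260 (o = -(-3)*11/260 = -⅛*(-66/65) = 33/260 ≈ 0.12692)
o + J(X(-5, 9), 52) = 33/260 + (1 - 1/23*52) = 33/260 + (1 - 52/23) = 33/260 - 29/23 = -6781/5980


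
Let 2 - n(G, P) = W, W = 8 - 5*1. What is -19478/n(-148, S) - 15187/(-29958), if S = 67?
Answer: 583537111/29958 ≈ 19479.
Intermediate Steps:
W = 3 (W = 8 - 5 = 3)
n(G, P) = -1 (n(G, P) = 2 - 1*3 = 2 - 3 = -1)
-19478/n(-148, S) - 15187/(-29958) = -19478/(-1) - 15187/(-29958) = -19478*(-1) - 15187*(-1/29958) = 19478 + 15187/29958 = 583537111/29958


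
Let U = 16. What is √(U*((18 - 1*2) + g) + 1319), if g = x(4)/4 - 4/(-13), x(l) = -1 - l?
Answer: √263627/13 ≈ 39.496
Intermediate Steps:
g = -49/52 (g = (-1 - 1*4)/4 - 4/(-13) = (-1 - 4)*(¼) - 4*(-1/13) = -5*¼ + 4/13 = -5/4 + 4/13 = -49/52 ≈ -0.94231)
√(U*((18 - 1*2) + g) + 1319) = √(16*((18 - 1*2) - 49/52) + 1319) = √(16*((18 - 2) - 49/52) + 1319) = √(16*(16 - 49/52) + 1319) = √(16*(783/52) + 1319) = √(3132/13 + 1319) = √(20279/13) = √263627/13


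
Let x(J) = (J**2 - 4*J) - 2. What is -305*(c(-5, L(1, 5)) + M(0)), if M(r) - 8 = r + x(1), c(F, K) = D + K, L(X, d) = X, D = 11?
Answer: -4575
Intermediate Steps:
c(F, K) = 11 + K
x(J) = -2 + J**2 - 4*J
M(r) = 3 + r (M(r) = 8 + (r + (-2 + 1**2 - 4*1)) = 8 + (r + (-2 + 1 - 4)) = 8 + (r - 5) = 8 + (-5 + r) = 3 + r)
-305*(c(-5, L(1, 5)) + M(0)) = -305*((11 + 1) + (3 + 0)) = -305*(12 + 3) = -305*15 = -4575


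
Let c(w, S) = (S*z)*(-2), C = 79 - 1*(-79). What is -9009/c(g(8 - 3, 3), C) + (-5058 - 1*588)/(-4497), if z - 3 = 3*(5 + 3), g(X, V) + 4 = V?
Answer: 3284635/1421052 ≈ 2.3114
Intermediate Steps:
g(X, V) = -4 + V
C = 158 (C = 79 + 79 = 158)
z = 27 (z = 3 + 3*(5 + 3) = 3 + 3*8 = 3 + 24 = 27)
c(w, S) = -54*S (c(w, S) = (S*27)*(-2) = (27*S)*(-2) = -54*S)
-9009/c(g(8 - 3, 3), C) + (-5058 - 1*588)/(-4497) = -9009/((-54*158)) + (-5058 - 1*588)/(-4497) = -9009/(-8532) + (-5058 - 588)*(-1/4497) = -9009*(-1/8532) - 5646*(-1/4497) = 1001/948 + 1882/1499 = 3284635/1421052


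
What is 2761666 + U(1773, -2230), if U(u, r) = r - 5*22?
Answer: 2759326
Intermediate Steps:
U(u, r) = -110 + r (U(u, r) = r - 110 = -110 + r)
2761666 + U(1773, -2230) = 2761666 + (-110 - 2230) = 2761666 - 2340 = 2759326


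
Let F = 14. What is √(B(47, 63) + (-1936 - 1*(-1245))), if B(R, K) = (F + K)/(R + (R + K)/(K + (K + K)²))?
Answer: I*√3198212539630/68113 ≈ 26.256*I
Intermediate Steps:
B(R, K) = (14 + K)/(R + (K + R)/(K + 4*K²)) (B(R, K) = (14 + K)/(R + (R + K)/(K + (K + K)²)) = (14 + K)/(R + (K + R)/(K + (2*K)²)) = (14 + K)/(R + (K + R)/(K + 4*K²)))
√(B(47, 63) + (-1936 - 1*(-1245))) = √(63*(14 + 4*63² + 57*63)/(63 + 47 + 63*47 + 4*47*63²) + (-1936 - 1*(-1245))) = √(63*(14 + 4*3969 + 3591)/(63 + 47 + 2961 + 4*47*3969) + (-1936 + 1245)) = √(63*(14 + 15876 + 3591)/(63 + 47 + 2961 + 746172) - 691) = √(63*19481/749243 - 691) = √(63*(1/749243)*19481 - 691) = √(111573/68113 - 691) = √(-46954510/68113) = I*√3198212539630/68113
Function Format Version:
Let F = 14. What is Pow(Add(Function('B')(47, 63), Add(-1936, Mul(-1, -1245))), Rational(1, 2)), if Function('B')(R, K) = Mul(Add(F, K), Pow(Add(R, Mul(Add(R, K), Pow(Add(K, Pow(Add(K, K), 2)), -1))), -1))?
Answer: Mul(Rational(1, 68113), I, Pow(3198212539630, Rational(1, 2))) ≈ Mul(26.256, I)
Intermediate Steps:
Function('B')(R, K) = Mul(Pow(Add(R, Mul(Pow(Add(K, Mul(4, Pow(K, 2))), -1), Add(K, R))), -1), Add(14, K)) (Function('B')(R, K) = Mul(Add(14, K), Pow(Add(R, Mul(Add(R, K), Pow(Add(K, Pow(Add(K, K), 2)), -1))), -1)) = Mul(Add(14, K), Pow(Add(R, Mul(Add(K, R), Pow(Add(K, Pow(Mul(2, K), 2)), -1))), -1)) = Mul(Add(14, K), Pow(Add(R, Mul(Add(K, R), Pow(Add(K, Mul(4, Pow(K, 2))), -1))), -1)) = Mul(Add(14, K), Pow(Add(R, Mul(Pow(Add(K, Mul(4, Pow(K, 2))), -1), Add(K, R))), -1)) = Mul(Pow(Add(R, Mul(Pow(Add(K, Mul(4, Pow(K, 2))), -1), Add(K, R))), -1), Add(14, K)))
Pow(Add(Function('B')(47, 63), Add(-1936, Mul(-1, -1245))), Rational(1, 2)) = Pow(Add(Mul(63, Pow(Add(63, 47, Mul(63, 47), Mul(4, 47, Pow(63, 2))), -1), Add(14, Mul(4, Pow(63, 2)), Mul(57, 63))), Add(-1936, Mul(-1, -1245))), Rational(1, 2)) = Pow(Add(Mul(63, Pow(Add(63, 47, 2961, Mul(4, 47, 3969)), -1), Add(14, Mul(4, 3969), 3591)), Add(-1936, 1245)), Rational(1, 2)) = Pow(Add(Mul(63, Pow(Add(63, 47, 2961, 746172), -1), Add(14, 15876, 3591)), -691), Rational(1, 2)) = Pow(Add(Mul(63, Pow(749243, -1), 19481), -691), Rational(1, 2)) = Pow(Add(Mul(63, Rational(1, 749243), 19481), -691), Rational(1, 2)) = Pow(Add(Rational(111573, 68113), -691), Rational(1, 2)) = Pow(Rational(-46954510, 68113), Rational(1, 2)) = Mul(Rational(1, 68113), I, Pow(3198212539630, Rational(1, 2)))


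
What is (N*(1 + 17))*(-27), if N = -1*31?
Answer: 15066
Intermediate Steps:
N = -31
(N*(1 + 17))*(-27) = -31*(1 + 17)*(-27) = -31*18*(-27) = -558*(-27) = 15066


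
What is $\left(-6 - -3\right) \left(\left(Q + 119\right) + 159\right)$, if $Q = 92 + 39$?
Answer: $-1227$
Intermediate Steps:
$Q = 131$
$\left(-6 - -3\right) \left(\left(Q + 119\right) + 159\right) = \left(-6 - -3\right) \left(\left(131 + 119\right) + 159\right) = \left(-6 + 3\right) \left(250 + 159\right) = \left(-3\right) 409 = -1227$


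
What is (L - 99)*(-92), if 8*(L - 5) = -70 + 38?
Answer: 9016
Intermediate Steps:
L = 1 (L = 5 + (-70 + 38)/8 = 5 + (⅛)*(-32) = 5 - 4 = 1)
(L - 99)*(-92) = (1 - 99)*(-92) = -98*(-92) = 9016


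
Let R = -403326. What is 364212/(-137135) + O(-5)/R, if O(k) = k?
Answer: -146895483437/55310111010 ≈ -2.6559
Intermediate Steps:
364212/(-137135) + O(-5)/R = 364212/(-137135) - 5/(-403326) = 364212*(-1/137135) - 5*(-1/403326) = -364212/137135 + 5/403326 = -146895483437/55310111010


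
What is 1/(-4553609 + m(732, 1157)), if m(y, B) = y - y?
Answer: -1/4553609 ≈ -2.1961e-7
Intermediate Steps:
m(y, B) = 0
1/(-4553609 + m(732, 1157)) = 1/(-4553609 + 0) = 1/(-4553609) = -1/4553609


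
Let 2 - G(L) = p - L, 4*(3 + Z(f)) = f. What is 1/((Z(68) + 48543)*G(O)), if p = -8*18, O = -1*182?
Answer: -1/1748052 ≈ -5.7206e-7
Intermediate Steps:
O = -182
Z(f) = -3 + f/4
p = -144 (p = -1*144 = -144)
G(L) = 146 + L (G(L) = 2 - (-144 - L) = 2 + (144 + L) = 146 + L)
1/((Z(68) + 48543)*G(O)) = 1/(((-3 + (¼)*68) + 48543)*(146 - 182)) = 1/(((-3 + 17) + 48543)*(-36)) = -1/36/(14 + 48543) = -1/36/48557 = (1/48557)*(-1/36) = -1/1748052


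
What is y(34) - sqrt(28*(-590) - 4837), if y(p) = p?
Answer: 34 - 3*I*sqrt(2373) ≈ 34.0 - 146.14*I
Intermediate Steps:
y(34) - sqrt(28*(-590) - 4837) = 34 - sqrt(28*(-590) - 4837) = 34 - sqrt(-16520 - 4837) = 34 - sqrt(-21357) = 34 - 3*I*sqrt(2373)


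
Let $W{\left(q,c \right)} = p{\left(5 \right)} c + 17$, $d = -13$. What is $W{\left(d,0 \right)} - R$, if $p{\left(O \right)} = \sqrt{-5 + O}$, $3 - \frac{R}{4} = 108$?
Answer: $437$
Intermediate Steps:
$R = -420$ ($R = 12 - 432 = -420$)
$W{\left(q,c \right)} = 17$ ($W{\left(q,c \right)} = \sqrt{-5 + 5} c + 17 = \sqrt{0} c + 17 = 0 c + 17 = 0 + 17 = 17$)
$W{\left(d,0 \right)} - R = 17 - -420 = 17 + 420 = 437$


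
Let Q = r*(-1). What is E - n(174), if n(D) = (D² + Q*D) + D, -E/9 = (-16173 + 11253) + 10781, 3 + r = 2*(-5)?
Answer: -85461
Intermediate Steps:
r = -13 (r = -3 + 2*(-5) = -3 - 10 = -13)
E = -52749 (E = -9*((-16173 + 11253) + 10781) = -9*(-4920 + 10781) = -9*5861 = -52749)
Q = 13 (Q = -13*(-1) = 13)
n(D) = D² + 14*D (n(D) = (D² + 13*D) + D = D² + 14*D)
E - n(174) = -52749 - 174*(14 + 174) = -52749 - 174*188 = -52749 - 1*32712 = -52749 - 32712 = -85461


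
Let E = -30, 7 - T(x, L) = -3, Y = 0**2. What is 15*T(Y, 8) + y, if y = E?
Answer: 120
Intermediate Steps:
Y = 0
T(x, L) = 10 (T(x, L) = 7 - 1*(-3) = 7 + 3 = 10)
y = -30
15*T(Y, 8) + y = 15*10 - 30 = 150 - 30 = 120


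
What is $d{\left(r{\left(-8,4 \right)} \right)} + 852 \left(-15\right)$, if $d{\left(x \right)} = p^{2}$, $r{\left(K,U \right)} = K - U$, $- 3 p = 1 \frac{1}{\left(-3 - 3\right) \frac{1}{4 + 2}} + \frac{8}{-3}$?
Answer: $- \frac{1035059}{81} \approx -12779.0$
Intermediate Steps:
$p = \frac{11}{9}$ ($p = - \frac{1 \frac{1}{\left(-3 - 3\right) \frac{1}{4 + 2}} + \frac{8}{-3}}{3} = - \frac{1 \frac{1}{\left(-6\right) \frac{1}{6}} + 8 \left(- \frac{1}{3}\right)}{3} = - \frac{1 \frac{1}{\left(-6\right) \frac{1}{6}} - \frac{8}{3}}{3} = - \frac{1 \frac{1}{-1} - \frac{8}{3}}{3} = - \frac{1 \left(-1\right) - \frac{8}{3}}{3} = - \frac{-1 - \frac{8}{3}}{3} = \left(- \frac{1}{3}\right) \left(- \frac{11}{3}\right) = \frac{11}{9} \approx 1.2222$)
$d{\left(x \right)} = \frac{121}{81}$ ($d{\left(x \right)} = \left(\frac{11}{9}\right)^{2} = \frac{121}{81}$)
$d{\left(r{\left(-8,4 \right)} \right)} + 852 \left(-15\right) = \frac{121}{81} + 852 \left(-15\right) = \frac{121}{81} - 12780 = - \frac{1035059}{81}$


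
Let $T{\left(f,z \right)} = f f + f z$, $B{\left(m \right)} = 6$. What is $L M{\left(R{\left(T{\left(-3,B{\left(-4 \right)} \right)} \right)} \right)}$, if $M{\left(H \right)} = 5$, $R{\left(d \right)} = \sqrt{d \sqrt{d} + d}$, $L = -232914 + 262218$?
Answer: $146520$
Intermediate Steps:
$T{\left(f,z \right)} = f^{2} + f z$
$L = 29304$
$R{\left(d \right)} = \sqrt{d + d^{\frac{3}{2}}}$ ($R{\left(d \right)} = \sqrt{d^{\frac{3}{2}} + d} = \sqrt{d + d^{\frac{3}{2}}}$)
$L M{\left(R{\left(T{\left(-3,B{\left(-4 \right)} \right)} \right)} \right)} = 29304 \cdot 5 = 146520$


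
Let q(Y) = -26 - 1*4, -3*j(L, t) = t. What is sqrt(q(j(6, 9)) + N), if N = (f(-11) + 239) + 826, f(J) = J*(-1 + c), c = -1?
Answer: sqrt(1057) ≈ 32.512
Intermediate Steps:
j(L, t) = -t/3
f(J) = -2*J (f(J) = J*(-1 - 1) = J*(-2) = -2*J)
q(Y) = -30 (q(Y) = -26 - 4 = -30)
N = 1087 (N = (-2*(-11) + 239) + 826 = (22 + 239) + 826 = 261 + 826 = 1087)
sqrt(q(j(6, 9)) + N) = sqrt(-30 + 1087) = sqrt(1057)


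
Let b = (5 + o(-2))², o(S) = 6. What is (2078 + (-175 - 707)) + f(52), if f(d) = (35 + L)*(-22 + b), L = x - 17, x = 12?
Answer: 4166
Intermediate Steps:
L = -5 (L = 12 - 17 = -5)
b = 121 (b = (5 + 6)² = 11² = 121)
f(d) = 2970 (f(d) = (35 - 5)*(-22 + 121) = 30*99 = 2970)
(2078 + (-175 - 707)) + f(52) = (2078 + (-175 - 707)) + 2970 = (2078 - 882) + 2970 = 1196 + 2970 = 4166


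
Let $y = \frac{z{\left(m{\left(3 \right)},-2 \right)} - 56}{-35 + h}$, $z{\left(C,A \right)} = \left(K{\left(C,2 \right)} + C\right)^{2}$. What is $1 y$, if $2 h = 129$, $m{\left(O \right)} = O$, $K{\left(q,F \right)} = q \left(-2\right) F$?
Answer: $\frac{50}{59} \approx 0.84746$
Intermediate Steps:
$K{\left(q,F \right)} = - 2 F q$ ($K{\left(q,F \right)} = - 2 q F = - 2 F q$)
$z{\left(C,A \right)} = 9 C^{2}$ ($z{\left(C,A \right)} = \left(\left(-2\right) 2 C + C\right)^{2} = \left(- 4 C + C\right)^{2} = \left(- 3 C\right)^{2} = 9 C^{2}$)
$h = \frac{129}{2}$ ($h = \frac{1}{2} \cdot 129 = \frac{129}{2} \approx 64.5$)
$y = \frac{50}{59}$ ($y = \frac{9 \cdot 3^{2} - 56}{-35 + \frac{129}{2}} = \frac{9 \cdot 9 - 56}{\frac{59}{2}} = \left(81 - 56\right) \frac{2}{59} = 25 \cdot \frac{2}{59} = \frac{50}{59} \approx 0.84746$)
$1 y = 1 \cdot \frac{50}{59} = \frac{50}{59}$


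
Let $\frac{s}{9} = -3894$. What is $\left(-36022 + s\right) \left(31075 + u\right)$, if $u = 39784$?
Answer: $-5035807412$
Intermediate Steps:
$s = -35046$ ($s = 9 \left(-3894\right) = -35046$)
$\left(-36022 + s\right) \left(31075 + u\right) = \left(-36022 - 35046\right) \left(31075 + 39784\right) = \left(-71068\right) 70859 = -5035807412$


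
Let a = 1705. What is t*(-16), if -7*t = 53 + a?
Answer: 28128/7 ≈ 4018.3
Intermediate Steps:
t = -1758/7 (t = -(53 + 1705)/7 = -1/7*1758 = -1758/7 ≈ -251.14)
t*(-16) = -1758/7*(-16) = 28128/7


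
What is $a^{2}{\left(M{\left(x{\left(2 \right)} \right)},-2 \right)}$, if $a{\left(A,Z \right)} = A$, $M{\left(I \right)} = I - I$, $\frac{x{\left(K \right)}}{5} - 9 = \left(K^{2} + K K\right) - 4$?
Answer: $0$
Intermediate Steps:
$x{\left(K \right)} = 25 + 10 K^{2}$ ($x{\left(K \right)} = 45 + 5 \left(\left(K^{2} + K K\right) - 4\right) = 45 + 5 \left(\left(K^{2} + K^{2}\right) - 4\right) = 45 + 5 \left(2 K^{2} - 4\right) = 45 + 5 \left(-4 + 2 K^{2}\right) = 45 + \left(-20 + 10 K^{2}\right) = 25 + 10 K^{2}$)
$M{\left(I \right)} = 0$
$a^{2}{\left(M{\left(x{\left(2 \right)} \right)},-2 \right)} = 0^{2} = 0$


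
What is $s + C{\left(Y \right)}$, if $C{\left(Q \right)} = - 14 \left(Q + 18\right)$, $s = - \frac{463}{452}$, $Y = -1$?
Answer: $- \frac{108039}{452} \approx -239.02$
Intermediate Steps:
$s = - \frac{463}{452}$ ($s = \left(-463\right) \frac{1}{452} = - \frac{463}{452} \approx -1.0243$)
$C{\left(Q \right)} = -252 - 14 Q$ ($C{\left(Q \right)} = - 14 \left(18 + Q\right) = -252 - 14 Q$)
$s + C{\left(Y \right)} = - \frac{463}{452} - 238 = - \frac{108039}{452}$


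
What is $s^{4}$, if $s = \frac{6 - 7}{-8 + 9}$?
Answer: $1$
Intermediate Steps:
$s = -1$ ($s = - 1^{-1} = \left(-1\right) 1 = -1$)
$s^{4} = \left(-1\right)^{4} = 1$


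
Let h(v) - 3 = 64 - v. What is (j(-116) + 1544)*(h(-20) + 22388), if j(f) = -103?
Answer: 32386475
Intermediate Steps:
h(v) = 67 - v (h(v) = 3 + (64 - v) = 67 - v)
(j(-116) + 1544)*(h(-20) + 22388) = (-103 + 1544)*((67 - 1*(-20)) + 22388) = 1441*((67 + 20) + 22388) = 1441*(87 + 22388) = 1441*22475 = 32386475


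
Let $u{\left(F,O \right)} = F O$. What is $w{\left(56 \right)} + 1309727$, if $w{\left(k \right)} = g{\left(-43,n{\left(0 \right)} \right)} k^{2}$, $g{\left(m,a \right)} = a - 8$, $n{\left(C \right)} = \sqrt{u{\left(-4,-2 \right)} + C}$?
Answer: $1284639 + 6272 \sqrt{2} \approx 1.2935 \cdot 10^{6}$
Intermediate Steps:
$n{\left(C \right)} = \sqrt{8 + C}$ ($n{\left(C \right)} = \sqrt{\left(-4\right) \left(-2\right) + C} = \sqrt{8 + C}$)
$g{\left(m,a \right)} = -8 + a$ ($g{\left(m,a \right)} = a - 8 = -8 + a$)
$w{\left(k \right)} = k^{2} \left(-8 + 2 \sqrt{2}\right)$ ($w{\left(k \right)} = \left(-8 + \sqrt{8 + 0}\right) k^{2} = \left(-8 + \sqrt{8}\right) k^{2} = \left(-8 + 2 \sqrt{2}\right) k^{2} = k^{2} \left(-8 + 2 \sqrt{2}\right)$)
$w{\left(56 \right)} + 1309727 = 2 \cdot 56^{2} \left(-4 + \sqrt{2}\right) + 1309727 = 2 \cdot 3136 \left(-4 + \sqrt{2}\right) + 1309727 = \left(-25088 + 6272 \sqrt{2}\right) + 1309727 = 1284639 + 6272 \sqrt{2}$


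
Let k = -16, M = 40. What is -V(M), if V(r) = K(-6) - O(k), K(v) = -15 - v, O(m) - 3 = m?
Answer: -4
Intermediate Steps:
O(m) = 3 + m
V(r) = 4 (V(r) = (-15 - 1*(-6)) - (3 - 16) = (-15 + 6) - 1*(-13) = -9 + 13 = 4)
-V(M) = -1*4 = -4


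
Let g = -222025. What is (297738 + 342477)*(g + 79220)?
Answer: -91425903075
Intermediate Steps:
(297738 + 342477)*(g + 79220) = (297738 + 342477)*(-222025 + 79220) = 640215*(-142805) = -91425903075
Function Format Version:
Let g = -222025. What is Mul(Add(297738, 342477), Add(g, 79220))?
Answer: -91425903075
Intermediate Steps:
Mul(Add(297738, 342477), Add(g, 79220)) = Mul(Add(297738, 342477), Add(-222025, 79220)) = Mul(640215, -142805) = -91425903075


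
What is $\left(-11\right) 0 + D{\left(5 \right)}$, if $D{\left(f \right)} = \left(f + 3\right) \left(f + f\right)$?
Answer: $80$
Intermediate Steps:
$D{\left(f \right)} = 2 f \left(3 + f\right)$ ($D{\left(f \right)} = \left(3 + f\right) 2 f = 2 f \left(3 + f\right)$)
$\left(-11\right) 0 + D{\left(5 \right)} = \left(-11\right) 0 + 2 \cdot 5 \left(3 + 5\right) = 0 + 2 \cdot 5 \cdot 8 = 0 + 80 = 80$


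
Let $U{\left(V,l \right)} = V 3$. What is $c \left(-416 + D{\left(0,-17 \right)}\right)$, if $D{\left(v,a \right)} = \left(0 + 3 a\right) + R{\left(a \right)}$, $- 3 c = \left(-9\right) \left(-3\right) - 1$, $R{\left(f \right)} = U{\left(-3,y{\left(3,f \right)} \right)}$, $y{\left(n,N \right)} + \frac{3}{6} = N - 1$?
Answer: $\frac{12376}{3} \approx 4125.3$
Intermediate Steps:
$y{\left(n,N \right)} = - \frac{3}{2} + N$ ($y{\left(n,N \right)} = - \frac{1}{2} + \left(N - 1\right) = - \frac{1}{2} + \left(-1 + N\right) = - \frac{3}{2} + N$)
$U{\left(V,l \right)} = 3 V$
$R{\left(f \right)} = -9$ ($R{\left(f \right)} = 3 \left(-3\right) = -9$)
$c = - \frac{26}{3}$ ($c = - \frac{\left(-9\right) \left(-3\right) - 1}{3} = - \frac{27 - 1}{3} = \left(- \frac{1}{3}\right) 26 = - \frac{26}{3} \approx -8.6667$)
$D{\left(v,a \right)} = -9 + 3 a$ ($D{\left(v,a \right)} = \left(0 + 3 a\right) - 9 = 3 a - 9 = -9 + 3 a$)
$c \left(-416 + D{\left(0,-17 \right)}\right) = - \frac{26 \left(-416 + \left(-9 + 3 \left(-17\right)\right)\right)}{3} = - \frac{26 \left(-416 - 60\right)}{3} = \left(- \frac{26}{3}\right) \left(-476\right) = \frac{12376}{3}$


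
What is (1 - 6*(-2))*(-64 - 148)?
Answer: -2756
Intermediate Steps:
(1 - 6*(-2))*(-64 - 148) = (1 + 12)*(-212) = 13*(-212) = -2756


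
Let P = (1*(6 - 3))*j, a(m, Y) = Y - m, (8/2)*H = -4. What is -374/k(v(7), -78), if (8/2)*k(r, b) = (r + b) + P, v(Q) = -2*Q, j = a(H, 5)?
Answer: 748/37 ≈ 20.216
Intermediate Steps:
H = -1 (H = (¼)*(-4) = -1)
j = 6 (j = 5 - 1*(-1) = 5 + 1 = 6)
P = 18 (P = (1*(6 - 3))*6 = (1*3)*6 = 3*6 = 18)
k(r, b) = 9/2 + b/4 + r/4 (k(r, b) = ((r + b) + 18)/4 = ((b + r) + 18)/4 = (18 + b + r)/4 = 9/2 + b/4 + r/4)
-374/k(v(7), -78) = -374/(9/2 + (¼)*(-78) + (-2*7)/4) = -374/(9/2 - 39/2 + (¼)*(-14)) = -374/(9/2 - 39/2 - 7/2) = -374/(-37/2) = -374*(-2/37) = 748/37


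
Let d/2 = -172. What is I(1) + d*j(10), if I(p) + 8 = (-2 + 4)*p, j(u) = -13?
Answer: 4466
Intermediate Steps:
I(p) = -8 + 2*p (I(p) = -8 + (-2 + 4)*p = -8 + 2*p)
d = -344 (d = 2*(-172) = -344)
I(1) + d*j(10) = (-8 + 2*1) - 344*(-13) = (-8 + 2) + 4472 = -6 + 4472 = 4466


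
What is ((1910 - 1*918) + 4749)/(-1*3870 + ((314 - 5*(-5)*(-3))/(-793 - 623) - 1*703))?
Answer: -8129256/6475607 ≈ -1.2554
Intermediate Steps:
((1910 - 1*918) + 4749)/(-1*3870 + ((314 - 5*(-5)*(-3))/(-793 - 623) - 1*703)) = ((1910 - 918) + 4749)/(-3870 + ((314 + 25*(-3))/(-1416) - 703)) = (992 + 4749)/(-3870 + ((314 - 75)*(-1/1416) - 703)) = 5741/(-3870 + (239*(-1/1416) - 703)) = 5741/(-3870 + (-239/1416 - 703)) = 5741/(-3870 - 995687/1416) = 5741/(-6475607/1416) = 5741*(-1416/6475607) = -8129256/6475607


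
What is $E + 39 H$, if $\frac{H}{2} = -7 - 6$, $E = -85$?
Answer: $-1099$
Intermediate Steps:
$H = -26$ ($H = 2 \left(-7 - 6\right) = 2 \left(-13\right) = -26$)
$E + 39 H = -85 + 39 \left(-26\right) = -85 - 1014 = -1099$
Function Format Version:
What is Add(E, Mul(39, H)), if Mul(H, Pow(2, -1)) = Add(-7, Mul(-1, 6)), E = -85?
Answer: -1099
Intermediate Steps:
H = -26 (H = Mul(2, Add(-7, Mul(-1, 6))) = Mul(2, Add(-7, -6)) = Mul(2, -13) = -26)
Add(E, Mul(39, H)) = Add(-85, Mul(39, -26)) = Add(-85, -1014) = -1099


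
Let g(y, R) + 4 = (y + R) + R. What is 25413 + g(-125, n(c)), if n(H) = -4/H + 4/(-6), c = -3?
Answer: 75856/3 ≈ 25285.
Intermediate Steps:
n(H) = -⅔ - 4/H (n(H) = -4/H + 4*(-⅙) = -4/H - ⅔ = -⅔ - 4/H)
g(y, R) = -4 + y + 2*R (g(y, R) = -4 + ((y + R) + R) = -4 + ((R + y) + R) = -4 + (y + 2*R) = -4 + y + 2*R)
25413 + g(-125, n(c)) = 25413 + (-4 - 125 + 2*(-⅔ - 4/(-3))) = 25413 + (-4 - 125 + 2*(-⅔ - 4*(-⅓))) = 25413 + (-4 - 125 + 2*(-⅔ + 4/3)) = 25413 + (-4 - 125 + 2*(⅔)) = 25413 + (-4 - 125 + 4/3) = 25413 - 383/3 = 75856/3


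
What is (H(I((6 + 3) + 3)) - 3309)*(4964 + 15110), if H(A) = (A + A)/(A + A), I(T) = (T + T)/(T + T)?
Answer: -66404792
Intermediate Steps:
I(T) = 1 (I(T) = (2*T)/((2*T)) = (2*T)*(1/(2*T)) = 1)
H(A) = 1 (H(A) = (2*A)/((2*A)) = (2*A)*(1/(2*A)) = 1)
(H(I((6 + 3) + 3)) - 3309)*(4964 + 15110) = (1 - 3309)*(4964 + 15110) = -3308*20074 = -66404792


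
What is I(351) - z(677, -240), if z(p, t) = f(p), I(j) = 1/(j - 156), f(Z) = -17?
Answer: 3316/195 ≈ 17.005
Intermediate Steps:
I(j) = 1/(-156 + j)
z(p, t) = -17
I(351) - z(677, -240) = 1/(-156 + 351) - 1*(-17) = 1/195 + 17 = 3316/195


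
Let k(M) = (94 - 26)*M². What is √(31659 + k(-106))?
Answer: √795707 ≈ 892.02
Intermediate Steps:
k(M) = 68*M²
√(31659 + k(-106)) = √(31659 + 68*(-106)²) = √(31659 + 68*11236) = √(31659 + 764048) = √795707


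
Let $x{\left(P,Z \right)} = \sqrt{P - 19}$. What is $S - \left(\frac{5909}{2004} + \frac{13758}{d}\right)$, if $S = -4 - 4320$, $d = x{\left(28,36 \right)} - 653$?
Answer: $- \frac{2804356109}{651300} \approx -4305.8$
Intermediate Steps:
$x{\left(P,Z \right)} = \sqrt{-19 + P}$
$d = -650$ ($d = \sqrt{-19 + 28} - 653 = \sqrt{9} - 653 = 3 - 653 = -650$)
$S = -4324$ ($S = -4 - 4320 = -4324$)
$S - \left(\frac{5909}{2004} + \frac{13758}{d}\right) = -4324 - \left(- \frac{6879}{325} + \frac{5909}{2004}\right) = -4324 - - \frac{11865091}{651300} = -4324 + \left(- \frac{5909}{2004} + \frac{6879}{325}\right) = -4324 + \frac{11865091}{651300} = - \frac{2804356109}{651300}$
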